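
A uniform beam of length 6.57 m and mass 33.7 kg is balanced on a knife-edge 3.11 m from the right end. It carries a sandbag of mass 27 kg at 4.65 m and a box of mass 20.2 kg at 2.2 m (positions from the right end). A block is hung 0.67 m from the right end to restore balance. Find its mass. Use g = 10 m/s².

Choose the knife-edge (at 3.11 m from the right end) as the axis so the support reaction has zero arm there.
Beam weight: 33.7 × 10 = 337 N down at 3.285 m → arm 0.175 m, τ = 337 × 0.175 = 58.97 N·m counterclockwise.
Sandbag: 27 × 10 = 270 N down at 4.65 m → arm 1.54 m, τ = 270 × 1.54 = 415.8 N·m counterclockwise.
Box: 20.2 × 10 = 202 N down at 2.2 m → arm 0.91 m, τ = 202 × 0.91 = 183.8 N·m clockwise.
Net moment of known loads = 291 N·m counterclockwise.
An unknown mass m at 0.67 m has arm 2.44 m; its moment is m·g·2.44 clockwise.
Στ = 0 ⇒ m × 10 × 2.44 = 291 ⇒ m = 291 / (10 × 2.44) = 11.9 kg.

m ≈ 11.9 kg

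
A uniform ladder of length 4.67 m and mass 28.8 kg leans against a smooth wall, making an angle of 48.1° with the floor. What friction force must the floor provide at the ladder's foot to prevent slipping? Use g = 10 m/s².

f ≈ 129 N

Sum moments about the foot of the ladder (the floor normal and friction both act there and drop out).
Ladder weight 28.8×10 = 288 N acts at 2.335 m along the ladder; its horizontal arm is 2.335·cos48.1° = 1.559 m → τ = 449 N·m clockwise.
Wall normal N acts horizontally at the top; its moment arm is the height L sinθ = 4.67·sin48.1° = 3.476 m, counterclockwise.
For rotational equilibrium, N × 3.476 = 449, so N = 129 N.
ΣFx = 0: friction at the foot balances the wall's push, so f = N_wall = 129 N.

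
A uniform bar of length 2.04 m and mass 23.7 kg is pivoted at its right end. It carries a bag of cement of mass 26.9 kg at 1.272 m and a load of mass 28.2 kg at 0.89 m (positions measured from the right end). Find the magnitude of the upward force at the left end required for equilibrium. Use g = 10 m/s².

Take moments about the right end.
Beam weight: 23.7 × 10 = 237 N down at 1.02 m → arm 1.02 m, τ = 237 × 1.02 = 241.7 N·m counterclockwise.
Bag of cement: 26.9 × 10 = 269 N down at 1.272 m → arm 1.272 m, τ = 269 × 1.272 = 342.2 N·m counterclockwise.
Load: 28.2 × 10 = 282 N down at 0.89 m → arm 0.89 m, τ = 282 × 0.89 = 251 N·m counterclockwise.
Net moment of the loads = 834.9 N·m counterclockwise.
The upward force F acts at the left end, arm 2.04 m, giving F × 2.04 clockwise.
For rotational equilibrium, F × 2.04 = 834.9, so F = 834.9 / 2.04 = 409 N.

F ≈ 409 N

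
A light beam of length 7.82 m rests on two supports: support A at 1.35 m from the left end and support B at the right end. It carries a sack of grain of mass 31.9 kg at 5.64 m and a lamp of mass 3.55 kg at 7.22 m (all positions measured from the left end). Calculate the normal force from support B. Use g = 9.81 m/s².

R_B ≈ 239 N

About support A:
Sack of grain: 31.9 × 9.81 = 312.9 N down at 5.64 m → arm 4.29 m, τ = 312.9 × 4.29 = 1342 N·m clockwise.
Lamp: 3.55 × 9.81 = 34.83 N down at 7.22 m → arm 5.87 m, τ = 34.83 × 5.87 = 204.5 N·m clockwise.
Net load moment about support A = 1546 N·m clockwise.
Reaction R at support B is upward at 7.82 m, arm 6.47 m → moment R × 6.47 counterclockwise.
Balancing moments: R × 6.47 = 1546, giving R = 239 N.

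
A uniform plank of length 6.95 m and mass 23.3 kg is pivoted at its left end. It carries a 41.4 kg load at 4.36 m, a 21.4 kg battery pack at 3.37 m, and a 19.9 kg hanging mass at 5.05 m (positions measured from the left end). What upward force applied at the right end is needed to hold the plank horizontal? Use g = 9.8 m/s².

F ≈ 612 N

Choose the left end as the axis so the unknown pivot reaction has zero arm there.
Beam weight: 23.3 × 9.8 = 228.3 N down at 3.475 m → arm 3.475 m, τ = 228.3 × 3.475 = 793.3 N·m clockwise.
Load: 41.4 × 9.8 = 405.7 N down at 4.36 m → arm 4.36 m, τ = 405.7 × 4.36 = 1769 N·m clockwise.
Battery pack: 21.4 × 9.8 = 209.7 N down at 3.37 m → arm 3.37 m, τ = 209.7 × 3.37 = 706.7 N·m clockwise.
Hanging mass: 19.9 × 9.8 = 195 N down at 5.05 m → arm 5.05 m, τ = 195 × 5.05 = 984.8 N·m clockwise.
Net moment of the loads = 4254 N·m clockwise.
The upward force F acts at the right end, arm 6.95 m, giving F × 6.95 counterclockwise.
Στ = 0 ⇒ F × 6.95 = 4254 ⇒ F = 4254 / 6.95 = 612 N.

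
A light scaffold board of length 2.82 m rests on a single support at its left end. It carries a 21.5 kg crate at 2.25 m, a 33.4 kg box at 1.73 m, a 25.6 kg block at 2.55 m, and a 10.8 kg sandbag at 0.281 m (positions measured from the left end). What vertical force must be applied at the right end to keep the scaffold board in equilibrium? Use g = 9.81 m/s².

Sum moments about the left end (the unknown pivot reaction has zero arm there).
Crate: 21.5 × 9.81 = 210.9 N down at 2.25 m → arm 2.25 m, τ = 210.9 × 2.25 = 474.5 N·m clockwise.
Box: 33.4 × 9.81 = 327.7 N down at 1.73 m → arm 1.73 m, τ = 327.7 × 1.73 = 566.9 N·m clockwise.
Block: 25.6 × 9.81 = 251.1 N down at 2.55 m → arm 2.55 m, τ = 251.1 × 2.55 = 640.3 N·m clockwise.
Sandbag: 10.8 × 9.81 = 105.9 N down at 0.281 m → arm 0.281 m, τ = 105.9 × 0.281 = 29.76 N·m clockwise.
Net moment of the loads = 1711 N·m clockwise.
The upward force F acts at the right end, arm 2.82 m, giving F × 2.82 counterclockwise.
For rotational equilibrium, F × 2.82 = 1711, so F = 1711 / 2.82 = 607 N.

F ≈ 607 N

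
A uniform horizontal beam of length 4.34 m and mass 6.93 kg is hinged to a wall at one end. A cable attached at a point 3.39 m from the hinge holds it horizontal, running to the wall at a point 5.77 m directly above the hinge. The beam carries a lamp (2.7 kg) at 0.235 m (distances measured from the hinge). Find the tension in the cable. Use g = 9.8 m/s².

T ≈ 52.5 N

Sum moments about the hinge (the unknown hinge reaction has zero arm there).
Beam weight: 6.93 × 9.8 = 67.91 N down at 2.17 m → arm 2.17 m, τ = 67.91 × 2.17 = 147.4 N·m clockwise.
Lamp: 2.7 × 9.8 = 26.46 N down at 0.235 m → arm 0.235 m, τ = 26.46 × 0.235 = 6.218 N·m clockwise.
Total clockwise load moment = 153.6 N·m.
The cable tension T acts at 3.39 m; only its component perpendicular to the beam, T sinθ, produces torque. sinθ = h/√(h²+d²) = 5.77/√(5.77²+3.39²) = 0.8622.
Balancing moments: T × 3.39 × 0.8622 = 153.6, giving T = 153.6 / 2.923 = 52.5 N.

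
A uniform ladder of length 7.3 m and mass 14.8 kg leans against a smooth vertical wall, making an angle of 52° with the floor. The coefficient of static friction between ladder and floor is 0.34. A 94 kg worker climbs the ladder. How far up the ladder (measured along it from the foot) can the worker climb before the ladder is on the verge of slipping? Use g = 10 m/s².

d ≈ 3.1 m

About the foot of the ladder:
Ladder weight 14.8×10 = 148 N acts at 3.65 m along the ladder; its horizontal arm is 3.65·cos52° = 2.247 m → τ = 332.6 N·m clockwise.
Worker weight 94×10 = 940 N at distance d → arm d·cos52° → τ = 940·d·0.6157 clockwise.
Wall normal N at the top has arm L sinθ = 5.752 m counterclockwise, so Στ = 0 gives N·5.752 = 332.6 + 578.8·d.
ΣFy = 0 ⇒ N_floor = 1088 N, so the maximum friction is μ_s·N_floor = 0.34×1088 = 369.9 N. ΣFx = 0 ⇒ N_wall = f, so at the slipping point N = 369.9 N.
Substituting: 369.9×5.752 = 332.6 + 578.8·d ⇒ d = (2128 − 332.6) / 578.8 = 3.1 m.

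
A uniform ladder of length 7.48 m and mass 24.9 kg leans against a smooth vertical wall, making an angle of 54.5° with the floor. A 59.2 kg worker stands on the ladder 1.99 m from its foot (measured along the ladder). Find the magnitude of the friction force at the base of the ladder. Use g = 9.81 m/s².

Take moments about the foot of the ladder.
Ladder weight 24.9×9.81 = 244.3 N acts at 3.74 m along the ladder; its horizontal arm is 3.74·cos54.5° = 2.172 m → τ = 530.6 N·m clockwise.
Worker: 59.2×9.81 = 580.8 N at 1.99 m → arm 1.156 m → τ = 671.4 N·m clockwise.
Wall normal N acts horizontally at the top; its moment arm is the height L sinθ = 7.48·sin54.5° = 6.09 m, counterclockwise.
Balancing moments: N × 6.09 = 1202, giving N = 197 N.
ΣFx = 0: friction at the foot balances the wall's push, so f = N_wall = 197 N.

f ≈ 197 N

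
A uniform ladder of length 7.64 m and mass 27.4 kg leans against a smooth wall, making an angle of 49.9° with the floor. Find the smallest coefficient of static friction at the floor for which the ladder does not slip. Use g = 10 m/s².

μ_min ≈ 0.421

Sum moments about the foot of the ladder (the floor normal and friction both act there and drop out).
Ladder weight 27.4×10 = 274 N acts at 3.82 m along the ladder; its horizontal arm is 3.82·cos49.9° = 2.461 m → τ = 674.3 N·m clockwise.
Wall normal N acts horizontally at the top; its moment arm is the height L sinθ = 7.64·sin49.9° = 5.844 m, counterclockwise.
Balancing moments: N × 5.844 = 674.3, giving N = 115.4 N.
ΣFx = 0 ⇒ f = N_wall = 115.4 N. ΣFy = 0 ⇒ N_floor = 274 N.
μ_min = f / N_floor = 115.4 / 274 = 0.421.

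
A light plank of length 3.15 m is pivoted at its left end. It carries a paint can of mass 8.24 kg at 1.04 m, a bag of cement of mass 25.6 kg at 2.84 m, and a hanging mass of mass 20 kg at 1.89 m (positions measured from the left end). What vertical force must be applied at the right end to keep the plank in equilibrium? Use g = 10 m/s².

Take moments about the left end.
Paint can: 8.24 × 10 = 82.4 N down at 1.04 m → arm 1.04 m, τ = 82.4 × 1.04 = 85.7 N·m clockwise.
Bag of cement: 25.6 × 10 = 256 N down at 2.84 m → arm 2.84 m, τ = 256 × 2.84 = 727 N·m clockwise.
Hanging mass: 20 × 10 = 200 N down at 1.89 m → arm 1.89 m, τ = 200 × 1.89 = 378 N·m clockwise.
Net moment of the loads = 1191 N·m clockwise.
The upward force F acts at the right end, arm 3.15 m, giving F × 3.15 counterclockwise.
For rotational equilibrium, F × 3.15 = 1191, so F = 1191 / 3.15 = 378 N.

F ≈ 378 N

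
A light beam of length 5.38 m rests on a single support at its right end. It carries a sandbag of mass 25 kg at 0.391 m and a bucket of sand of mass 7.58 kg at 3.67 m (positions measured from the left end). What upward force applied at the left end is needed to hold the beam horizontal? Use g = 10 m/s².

Taking torques about the right end:
Sandbag: 25 × 10 = 250 N down at 0.391 m → arm 4.989 m, τ = 250 × 4.989 = 1247 N·m counterclockwise.
Bucket of sand: 7.58 × 10 = 75.8 N down at 3.67 m → arm 1.71 m, τ = 75.8 × 1.71 = 129.6 N·m counterclockwise.
Net moment of the loads = 1377 N·m counterclockwise.
The upward force F acts at the left end, arm 5.38 m, giving F × 5.38 clockwise.
Setting net torque to zero: F × 5.38 = 1377 → F = 1377 / 5.38 = 256 N.

F ≈ 256 N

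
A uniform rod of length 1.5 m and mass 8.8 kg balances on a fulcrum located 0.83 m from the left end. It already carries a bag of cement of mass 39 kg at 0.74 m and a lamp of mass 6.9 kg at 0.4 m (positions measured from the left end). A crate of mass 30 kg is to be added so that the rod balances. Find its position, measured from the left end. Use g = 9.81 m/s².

x ≈ 1.07 m from the left end

Taking torques about the fulcrum (at 0.83 m from the left end):
Beam weight: 8.8 × 9.81 = 86.33 N down at 0.75 m → arm 0.08 m, τ = 86.33 × 0.08 = 6.906 N·m counterclockwise.
Bag of cement: 39 × 9.81 = 382.6 N down at 0.74 m → arm 0.09 m, τ = 382.6 × 0.09 = 34.43 N·m counterclockwise.
Lamp: 6.9 × 9.81 = 67.69 N down at 0.4 m → arm 0.43 m, τ = 67.69 × 0.43 = 29.11 N·m counterclockwise.
Net moment of existing loads = 70.45 N·m counterclockwise.
The crate weighs 30 × 9.81 = 294.3 N and must supply an equal clockwise moment, so its lever arm about the fulcrum is 70.45 / 294.3 = 0.239 m.
That puts it at 0.83 + 0.239 = 1.07 m from the left end.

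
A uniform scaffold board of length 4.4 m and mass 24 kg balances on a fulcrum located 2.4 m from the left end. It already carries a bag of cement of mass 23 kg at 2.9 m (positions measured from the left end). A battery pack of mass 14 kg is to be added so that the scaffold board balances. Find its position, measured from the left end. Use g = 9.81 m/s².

x ≈ 1.92 m from the left end

Taking torques about the fulcrum (at 2.4 m from the left end):
Beam weight: 24 × 9.81 = 235.4 N down at 2.2 m → arm 0.2 m, τ = 235.4 × 0.2 = 47.08 N·m counterclockwise.
Bag of cement: 23 × 9.81 = 225.6 N down at 2.9 m → arm 0.5 m, τ = 225.6 × 0.5 = 112.8 N·m clockwise.
Net moment of existing loads = 65.72 N·m clockwise.
The battery pack weighs 14 × 9.81 = 137.3 N and must supply an equal counterclockwise moment, so its lever arm about the fulcrum is 65.72 / 137.3 = 0.479 m.
That puts it at 2.4 − 0.479 = 1.92 m from the left end.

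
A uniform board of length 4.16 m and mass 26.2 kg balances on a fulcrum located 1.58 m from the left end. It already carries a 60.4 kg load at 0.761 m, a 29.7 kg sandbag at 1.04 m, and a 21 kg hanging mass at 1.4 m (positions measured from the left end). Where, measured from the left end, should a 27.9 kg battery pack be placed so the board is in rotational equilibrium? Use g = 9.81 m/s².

x ≈ 3.59 m from the left end

About the fulcrum (at 1.58 m from the left end):
Beam weight: 26.2 × 9.81 = 257 N down at 2.08 m → arm 0.5 m, τ = 257 × 0.5 = 128.5 N·m clockwise.
Load: 60.4 × 9.81 = 592.5 N down at 0.761 m → arm 0.819 m, τ = 592.5 × 0.819 = 485.3 N·m counterclockwise.
Sandbag: 29.7 × 9.81 = 291.4 N down at 1.04 m → arm 0.54 m, τ = 291.4 × 0.54 = 157.4 N·m counterclockwise.
Hanging mass: 21 × 9.81 = 206 N down at 1.4 m → arm 0.18 m, τ = 206 × 0.18 = 37.08 N·m counterclockwise.
Net moment of existing loads = 551.3 N·m counterclockwise.
The battery pack weighs 27.9 × 9.81 = 273.7 N and must supply an equal clockwise moment, so its lever arm about the fulcrum is 551.3 / 273.7 = 2.01 m.
That puts it at 1.58 + 2.01 = 3.59 m from the left end.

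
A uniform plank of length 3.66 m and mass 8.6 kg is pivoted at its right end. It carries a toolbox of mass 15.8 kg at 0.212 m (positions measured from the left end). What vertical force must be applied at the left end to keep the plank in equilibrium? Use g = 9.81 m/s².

F ≈ 188 N

Taking torques about the right end:
Beam weight: 8.6 × 9.81 = 84.37 N down at 1.83 m → arm 1.83 m, τ = 84.37 × 1.83 = 154.4 N·m counterclockwise.
Toolbox: 15.8 × 9.81 = 155 N down at 0.212 m → arm 3.448 m, τ = 155 × 3.448 = 534.4 N·m counterclockwise.
Net moment of the loads = 688.8 N·m counterclockwise.
The upward force F acts at the left end, arm 3.66 m, giving F × 3.66 clockwise.
Balancing moments: F × 3.66 = 688.8, giving F = 688.8 / 3.66 = 188 N.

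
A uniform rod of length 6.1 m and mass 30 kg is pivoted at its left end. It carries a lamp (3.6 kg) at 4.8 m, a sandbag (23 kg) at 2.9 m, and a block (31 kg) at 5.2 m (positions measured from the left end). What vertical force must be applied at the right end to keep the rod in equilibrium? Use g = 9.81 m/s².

F ≈ 541 N

Sum moments about the left end (the unknown pivot reaction has zero arm there).
Beam weight: 30 × 9.81 = 294.3 N down at 3.05 m → arm 3.05 m, τ = 294.3 × 3.05 = 897.6 N·m clockwise.
Lamp: 3.6 × 9.81 = 35.32 N down at 4.8 m → arm 4.8 m, τ = 35.32 × 4.8 = 169.5 N·m clockwise.
Sandbag: 23 × 9.81 = 225.6 N down at 2.9 m → arm 2.9 m, τ = 225.6 × 2.9 = 654.2 N·m clockwise.
Block: 31 × 9.81 = 304.1 N down at 5.2 m → arm 5.2 m, τ = 304.1 × 5.2 = 1581 N·m clockwise.
Net moment of the loads = 3302 N·m clockwise.
The upward force F acts at the right end, arm 6.1 m, giving F × 6.1 counterclockwise.
For rotational equilibrium, F × 6.1 = 3302, so F = 3302 / 6.1 = 541 N.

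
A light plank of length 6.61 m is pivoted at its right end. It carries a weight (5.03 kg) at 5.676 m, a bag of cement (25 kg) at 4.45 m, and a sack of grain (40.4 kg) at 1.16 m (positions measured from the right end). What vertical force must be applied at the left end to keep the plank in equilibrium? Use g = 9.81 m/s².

F ≈ 277 N

Choose the right end as the axis so the unknown pivot reaction has zero arm there.
Weight: 5.03 × 9.81 = 49.34 N down at 5.676 m → arm 5.676 m, τ = 49.34 × 5.676 = 280.1 N·m counterclockwise.
Bag of cement: 25 × 9.81 = 245.2 N down at 4.45 m → arm 4.45 m, τ = 245.2 × 4.45 = 1091 N·m counterclockwise.
Sack of grain: 40.4 × 9.81 = 396.3 N down at 1.16 m → arm 1.16 m, τ = 396.3 × 1.16 = 459.7 N·m counterclockwise.
Net moment of the loads = 1831 N·m counterclockwise.
The upward force F acts at the left end, arm 6.61 m, giving F × 6.61 clockwise.
Στ = 0 ⇒ F × 6.61 = 1831 ⇒ F = 1831 / 6.61 = 277 N.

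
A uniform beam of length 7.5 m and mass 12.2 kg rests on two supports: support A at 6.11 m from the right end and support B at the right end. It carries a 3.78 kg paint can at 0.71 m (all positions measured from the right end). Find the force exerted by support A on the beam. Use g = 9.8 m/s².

Sum moments about support B (its reaction then has zero moment arm).
Beam weight: 12.2 × 9.8 = 119.6 N down at 3.75 m → arm 3.75 m, τ = 119.6 × 3.75 = 448.5 N·m counterclockwise.
Paint can: 3.78 × 9.8 = 37.04 N down at 0.71 m → arm 0.71 m, τ = 37.04 × 0.71 = 26.3 N·m counterclockwise.
Net load moment about support B = 474.8 N·m counterclockwise.
Reaction R at support A is upward at 6.11 m, arm 6.11 m → moment R × 6.11 clockwise.
Στ = 0 ⇒ R × 6.11 = 474.8 ⇒ R = 77.7 N.

R_A ≈ 77.7 N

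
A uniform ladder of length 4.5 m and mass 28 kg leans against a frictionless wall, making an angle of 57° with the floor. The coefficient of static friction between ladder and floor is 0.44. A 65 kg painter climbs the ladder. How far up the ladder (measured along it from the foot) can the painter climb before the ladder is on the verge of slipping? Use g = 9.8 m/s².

d ≈ 3.39 m

About the foot of the ladder:
Ladder weight 28×9.8 = 274.4 N acts at 2.25 m along the ladder; its horizontal arm is 2.25·cos57° = 1.225 m → τ = 336.1 N·m clockwise.
Painter weight 65×9.8 = 637 N at distance d → arm d·cos57° → τ = 637·d·0.5446 clockwise.
Wall normal N at the top has arm L sinθ = 3.774 m counterclockwise, so Στ = 0 gives N·3.774 = 336.1 + 346.9·d.
ΣFy = 0 ⇒ N_floor = 911.4 N, so the maximum friction is μ_s·N_floor = 0.44×911.4 = 401 N. ΣFx = 0 ⇒ N_wall = f, so at the slipping point N = 401 N.
Substituting: 401×3.774 = 336.1 + 346.9·d ⇒ d = (1513 − 336.1) / 346.9 = 3.39 m.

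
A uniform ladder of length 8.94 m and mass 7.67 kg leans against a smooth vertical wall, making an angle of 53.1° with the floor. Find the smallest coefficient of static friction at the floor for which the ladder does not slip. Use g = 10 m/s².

μ_min ≈ 0.375

Sum moments about the foot of the ladder (the floor normal and friction both act there and drop out).
Ladder weight 7.67×10 = 76.7 N acts at 4.47 m along the ladder; its horizontal arm is 4.47·cos53.1° = 2.684 m → τ = 205.9 N·m clockwise.
Wall normal N acts horizontally at the top; its moment arm is the height L sinθ = 8.94·sin53.1° = 7.149 m, counterclockwise.
For rotational equilibrium, N × 7.149 = 205.9, so N = 28.8 N.
ΣFx = 0 ⇒ f = N_wall = 28.8 N. ΣFy = 0 ⇒ N_floor = 76.7 N.
μ_min = f / N_floor = 28.8 / 76.7 = 0.375.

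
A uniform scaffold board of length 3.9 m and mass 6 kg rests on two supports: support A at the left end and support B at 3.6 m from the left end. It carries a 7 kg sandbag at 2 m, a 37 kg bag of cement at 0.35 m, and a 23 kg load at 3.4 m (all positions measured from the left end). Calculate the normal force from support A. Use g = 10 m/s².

About support B:
Beam weight: 6 × 10 = 60 N down at 1.95 m → arm 1.65 m, τ = 60 × 1.65 = 99 N·m counterclockwise.
Sandbag: 7 × 10 = 70 N down at 2 m → arm 1.6 m, τ = 70 × 1.6 = 112 N·m counterclockwise.
Bag of cement: 37 × 10 = 370 N down at 0.35 m → arm 3.25 m, τ = 370 × 3.25 = 1202 N·m counterclockwise.
Load: 23 × 10 = 230 N down at 3.4 m → arm 0.2 m, τ = 230 × 0.2 = 46 N·m counterclockwise.
Net load moment about support B = 1459 N·m counterclockwise.
Reaction R at support A is upward at 0 m, arm 3.6 m → moment R × 3.6 clockwise.
Στ = 0 ⇒ R × 3.6 = 1459 ⇒ R = 405 N.

R_A ≈ 405 N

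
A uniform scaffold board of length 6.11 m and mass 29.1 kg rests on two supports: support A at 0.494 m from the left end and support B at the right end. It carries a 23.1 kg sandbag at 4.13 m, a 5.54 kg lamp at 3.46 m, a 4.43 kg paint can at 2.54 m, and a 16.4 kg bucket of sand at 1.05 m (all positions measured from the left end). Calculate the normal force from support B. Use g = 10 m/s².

R_B ≈ 344 N

Choose support A as the axis so its reaction then has zero moment arm.
Beam weight: 29.1 × 10 = 291 N down at 3.055 m → arm 2.561 m, τ = 291 × 2.561 = 745.3 N·m clockwise.
Sandbag: 23.1 × 10 = 231 N down at 4.13 m → arm 3.636 m, τ = 231 × 3.636 = 839.9 N·m clockwise.
Lamp: 5.54 × 10 = 55.4 N down at 3.46 m → arm 2.966 m, τ = 55.4 × 2.966 = 164.3 N·m clockwise.
Paint can: 4.43 × 10 = 44.3 N down at 2.54 m → arm 2.046 m, τ = 44.3 × 2.046 = 90.64 N·m clockwise.
Bucket of sand: 16.4 × 10 = 164 N down at 1.05 m → arm 0.556 m, τ = 164 × 0.556 = 91.18 N·m clockwise.
Net load moment about support A = 1931 N·m clockwise.
Reaction R at support B is upward at 6.11 m, arm 5.616 m → moment R × 5.616 counterclockwise.
For rotational equilibrium, R × 5.616 = 1931, so R = 344 N.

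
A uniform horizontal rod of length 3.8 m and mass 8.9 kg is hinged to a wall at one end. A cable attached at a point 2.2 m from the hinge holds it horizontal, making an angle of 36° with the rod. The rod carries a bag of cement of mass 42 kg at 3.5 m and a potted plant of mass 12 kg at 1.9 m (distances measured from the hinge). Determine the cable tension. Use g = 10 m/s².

Choose the hinge as the axis so the unknown hinge reaction has zero arm there.
Beam weight: 8.9 × 10 = 89 N down at 1.9 m → arm 1.9 m, τ = 89 × 1.9 = 169.1 N·m clockwise.
Bag of cement: 42 × 10 = 420 N down at 3.5 m → arm 3.5 m, τ = 420 × 3.5 = 1470 N·m clockwise.
Potted plant: 12 × 10 = 120 N down at 1.9 m → arm 1.9 m, τ = 120 × 1.9 = 228 N·m clockwise.
Total clockwise load moment = 1867 N·m.
The cable tension T acts at 2.2 m; only its component perpendicular to the rod, T sinθ, produces torque. sin 36° = 0.5878.
Στ = 0 ⇒ T × 2.2 × 0.5878 = 1867 ⇒ T = 1867 / 1.293 = 1440 N.

T ≈ 1440 N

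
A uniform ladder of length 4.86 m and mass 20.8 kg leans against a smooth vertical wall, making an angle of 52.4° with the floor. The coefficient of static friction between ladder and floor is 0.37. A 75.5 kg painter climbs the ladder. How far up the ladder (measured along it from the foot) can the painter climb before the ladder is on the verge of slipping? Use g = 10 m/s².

d ≈ 2.31 m

Choose the foot of the ladder as the axis so the floor normal and friction both act there and drop out.
Ladder weight 20.8×10 = 208 N acts at 2.43 m along the ladder; its horizontal arm is 2.43·cos52.4° = 1.483 m → τ = 308.5 N·m clockwise.
Painter weight 75.5×10 = 755 N at distance d → arm d·cos52.4° → τ = 755·d·0.6101 clockwise.
Wall normal N at the top has arm L sinθ = 3.851 m counterclockwise, so Στ = 0 gives N·3.851 = 308.5 + 460.6·d.
ΣFy = 0 ⇒ N_floor = 963 N, so the maximum friction is μ_s·N_floor = 0.37×963 = 356.3 N. ΣFx = 0 ⇒ N_wall = f, so at the slipping point N = 356.3 N.
Substituting: 356.3×3.851 = 308.5 + 460.6·d ⇒ d = (1372 − 308.5) / 460.6 = 2.31 m.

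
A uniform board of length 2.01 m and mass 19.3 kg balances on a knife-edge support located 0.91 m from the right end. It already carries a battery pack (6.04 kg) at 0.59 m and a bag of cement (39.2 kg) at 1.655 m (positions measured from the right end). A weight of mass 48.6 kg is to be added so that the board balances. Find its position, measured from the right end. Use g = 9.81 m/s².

x ≈ 0.311 m from the right end

Sum moments about the knife-edge support (at 0.91 m from the right end) (the support reaction has zero arm there).
Beam weight: 19.3 × 9.81 = 189.3 N down at 1.005 m → arm 0.095 m, τ = 189.3 × 0.095 = 17.98 N·m counterclockwise.
Battery pack: 6.04 × 9.81 = 59.25 N down at 0.59 m → arm 0.32 m, τ = 59.25 × 0.32 = 18.96 N·m clockwise.
Bag of cement: 39.2 × 9.81 = 384.6 N down at 1.655 m → arm 0.745 m, τ = 384.6 × 0.745 = 286.5 N·m counterclockwise.
Net moment of existing loads = 285.5 N·m counterclockwise.
The weight weighs 48.6 × 9.81 = 476.8 N and must supply an equal clockwise moment, so its lever arm about the knife-edge support is 285.5 / 476.8 = 0.599 m.
That puts it at 0.91 − 0.599 = 0.311 m from the right end.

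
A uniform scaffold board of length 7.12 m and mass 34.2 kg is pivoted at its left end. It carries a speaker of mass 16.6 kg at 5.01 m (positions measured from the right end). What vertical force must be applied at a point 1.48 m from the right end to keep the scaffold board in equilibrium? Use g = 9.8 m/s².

F ≈ 272 N

Taking torques about the left end:
Beam weight: 34.2 × 9.8 = 335.2 N down at 3.56 m → arm 3.56 m, τ = 335.2 × 3.56 = 1193 N·m clockwise.
Speaker: 16.6 × 9.8 = 162.7 N down at 5.01 m → arm 2.11 m, τ = 162.7 × 2.11 = 343.3 N·m clockwise.
Net moment of the loads = 1536 N·m clockwise.
The upward force F acts at a point 1.48 m from the right end, arm 5.64 m, giving F × 5.64 counterclockwise.
Setting net torque to zero: F × 5.64 = 1536 → F = 1536 / 5.64 = 272 N.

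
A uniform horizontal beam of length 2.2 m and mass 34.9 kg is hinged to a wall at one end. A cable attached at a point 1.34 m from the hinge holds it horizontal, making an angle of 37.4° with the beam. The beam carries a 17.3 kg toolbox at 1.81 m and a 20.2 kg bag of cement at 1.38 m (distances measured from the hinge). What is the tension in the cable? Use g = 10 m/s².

Taking torques about the hinge:
Beam weight: 34.9 × 10 = 349 N down at 1.1 m → arm 1.1 m, τ = 349 × 1.1 = 383.9 N·m clockwise.
Toolbox: 17.3 × 10 = 173 N down at 1.81 m → arm 1.81 m, τ = 173 × 1.81 = 313.1 N·m clockwise.
Bag of cement: 20.2 × 10 = 202 N down at 1.38 m → arm 1.38 m, τ = 202 × 1.38 = 278.8 N·m clockwise.
Total clockwise load moment = 975.8 N·m.
The cable tension T acts at 1.34 m; only its component perpendicular to the beam, T sinθ, produces torque. sin 37.4° = 0.6074.
Setting net torque to zero: T × 1.34 × 0.6074 = 975.8 → T = 975.8 / 0.8139 = 1200 N.

T ≈ 1200 N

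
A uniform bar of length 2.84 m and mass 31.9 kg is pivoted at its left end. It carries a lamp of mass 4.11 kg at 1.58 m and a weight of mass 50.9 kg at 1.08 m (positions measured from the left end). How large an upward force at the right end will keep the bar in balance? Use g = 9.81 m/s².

Take moments about the left end.
Beam weight: 31.9 × 9.81 = 312.9 N down at 1.42 m → arm 1.42 m, τ = 312.9 × 1.42 = 444.3 N·m clockwise.
Lamp: 4.11 × 9.81 = 40.32 N down at 1.58 m → arm 1.58 m, τ = 40.32 × 1.58 = 63.71 N·m clockwise.
Weight: 50.9 × 9.81 = 499.3 N down at 1.08 m → arm 1.08 m, τ = 499.3 × 1.08 = 539.2 N·m clockwise.
Net moment of the loads = 1047 N·m clockwise.
The upward force F acts at the right end, arm 2.84 m, giving F × 2.84 counterclockwise.
Setting net torque to zero: F × 2.84 = 1047 → F = 1047 / 2.84 = 369 N.

F ≈ 369 N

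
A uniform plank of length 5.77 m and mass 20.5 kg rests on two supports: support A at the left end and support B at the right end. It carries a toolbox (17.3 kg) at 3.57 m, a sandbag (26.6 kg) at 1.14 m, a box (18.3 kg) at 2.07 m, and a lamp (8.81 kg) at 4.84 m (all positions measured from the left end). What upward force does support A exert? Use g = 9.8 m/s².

Sum moments about support B (its reaction then has zero moment arm).
Beam weight: 20.5 × 9.8 = 200.9 N down at 2.885 m → arm 2.885 m, τ = 200.9 × 2.885 = 579.6 N·m counterclockwise.
Toolbox: 17.3 × 9.8 = 169.5 N down at 3.57 m → arm 2.2 m, τ = 169.5 × 2.2 = 372.9 N·m counterclockwise.
Sandbag: 26.6 × 9.8 = 260.7 N down at 1.14 m → arm 4.63 m, τ = 260.7 × 4.63 = 1207 N·m counterclockwise.
Box: 18.3 × 9.8 = 179.3 N down at 2.07 m → arm 3.7 m, τ = 179.3 × 3.7 = 663.4 N·m counterclockwise.
Lamp: 8.81 × 9.8 = 86.34 N down at 4.84 m → arm 0.93 m, τ = 86.34 × 0.93 = 80.3 N·m counterclockwise.
Net load moment about support B = 2903 N·m counterclockwise.
Reaction R at support A is upward at 0 m, arm 5.77 m → moment R × 5.77 clockwise.
Setting net torque to zero: R × 5.77 = 2903 → R = 503 N.

R_A ≈ 503 N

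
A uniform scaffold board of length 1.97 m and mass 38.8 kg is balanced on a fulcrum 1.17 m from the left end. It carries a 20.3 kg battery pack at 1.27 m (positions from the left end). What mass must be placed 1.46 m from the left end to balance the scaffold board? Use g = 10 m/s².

m ≈ 17.8 kg

About the fulcrum (at 1.17 m from the left end):
Beam weight: 38.8 × 10 = 388 N down at 0.985 m → arm 0.185 m, τ = 388 × 0.185 = 71.78 N·m counterclockwise.
Battery pack: 20.3 × 10 = 203 N down at 1.27 m → arm 0.1 m, τ = 203 × 0.1 = 20.3 N·m clockwise.
Net moment of known loads = 51.48 N·m counterclockwise.
An unknown mass m at 1.46 m has arm 0.29 m; its moment is m·g·0.29 clockwise.
Balancing moments: m × 10 × 0.29 = 51.48, giving m = 51.48 / (10 × 0.29) = 17.8 kg.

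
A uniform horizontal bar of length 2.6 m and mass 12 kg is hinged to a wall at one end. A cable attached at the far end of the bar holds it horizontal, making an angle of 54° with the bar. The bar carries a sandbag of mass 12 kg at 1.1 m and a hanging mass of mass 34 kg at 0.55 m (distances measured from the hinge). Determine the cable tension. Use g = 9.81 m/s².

Sum moments about the hinge (the unknown hinge reaction has zero arm there).
Beam weight: 12 × 9.81 = 117.7 N down at 1.3 m → arm 1.3 m, τ = 117.7 × 1.3 = 153 N·m clockwise.
Sandbag: 12 × 9.81 = 117.7 N down at 1.1 m → arm 1.1 m, τ = 117.7 × 1.1 = 129.5 N·m clockwise.
Hanging mass: 34 × 9.81 = 333.5 N down at 0.55 m → arm 0.55 m, τ = 333.5 × 0.55 = 183.4 N·m clockwise.
Total clockwise load moment = 465.9 N·m.
The cable tension T acts at 2.6 m; only its component perpendicular to the bar, T sinθ, produces torque. sin 54° = 0.809.
Balancing moments: T × 2.6 × 0.809 = 465.9, giving T = 465.9 / 2.103 = 222 N.

T ≈ 222 N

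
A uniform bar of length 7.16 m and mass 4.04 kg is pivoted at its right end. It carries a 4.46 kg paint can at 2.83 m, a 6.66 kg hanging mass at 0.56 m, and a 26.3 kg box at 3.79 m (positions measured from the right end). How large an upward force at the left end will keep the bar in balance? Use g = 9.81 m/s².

F ≈ 179 N

About the right end:
Beam weight: 4.04 × 9.81 = 39.63 N down at 3.58 m → arm 3.58 m, τ = 39.63 × 3.58 = 141.9 N·m counterclockwise.
Paint can: 4.46 × 9.81 = 43.75 N down at 2.83 m → arm 2.83 m, τ = 43.75 × 2.83 = 123.8 N·m counterclockwise.
Hanging mass: 6.66 × 9.81 = 65.33 N down at 0.56 m → arm 0.56 m, τ = 65.33 × 0.56 = 36.58 N·m counterclockwise.
Box: 26.3 × 9.81 = 258 N down at 3.79 m → arm 3.79 m, τ = 258 × 3.79 = 977.8 N·m counterclockwise.
Net moment of the loads = 1280 N·m counterclockwise.
The upward force F acts at the left end, arm 7.16 m, giving F × 7.16 clockwise.
Balancing moments: F × 7.16 = 1280, giving F = 1280 / 7.16 = 179 N.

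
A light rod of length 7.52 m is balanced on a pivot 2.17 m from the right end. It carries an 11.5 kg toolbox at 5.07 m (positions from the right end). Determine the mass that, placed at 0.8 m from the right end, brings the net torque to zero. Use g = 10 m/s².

m ≈ 24.3 kg

Take moments about the pivot (at 2.17 m from the right end).
Toolbox: 11.5 × 10 = 115 N down at 5.07 m → arm 2.9 m, τ = 115 × 2.9 = 333.5 N·m counterclockwise.
Net moment of known loads = 333.5 N·m counterclockwise.
An unknown mass m at 0.8 m has arm 1.37 m; its moment is m·g·1.37 clockwise.
For rotational equilibrium, m × 10 × 1.37 = 333.5, so m = 333.5 / (10 × 1.37) = 24.3 kg.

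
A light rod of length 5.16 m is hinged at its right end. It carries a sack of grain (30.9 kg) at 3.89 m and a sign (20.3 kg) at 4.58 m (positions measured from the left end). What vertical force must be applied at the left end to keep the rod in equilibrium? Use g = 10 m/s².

F ≈ 98.9 N

Choose the right end as the axis so the unknown pivot reaction has zero arm there.
Sack of grain: 30.9 × 10 = 309 N down at 3.89 m → arm 1.27 m, τ = 309 × 1.27 = 392.4 N·m counterclockwise.
Sign: 20.3 × 10 = 203 N down at 4.58 m → arm 0.58 m, τ = 203 × 0.58 = 117.7 N·m counterclockwise.
Net moment of the loads = 510.1 N·m counterclockwise.
The upward force F acts at the left end, arm 5.16 m, giving F × 5.16 clockwise.
Στ = 0 ⇒ F × 5.16 = 510.1 ⇒ F = 510.1 / 5.16 = 98.9 N.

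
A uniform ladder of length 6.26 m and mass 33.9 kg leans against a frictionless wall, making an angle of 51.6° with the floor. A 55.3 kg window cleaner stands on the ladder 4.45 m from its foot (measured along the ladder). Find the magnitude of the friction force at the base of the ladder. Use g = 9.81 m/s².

f ≈ 437 N

About the foot of the ladder:
Ladder weight 33.9×9.81 = 332.6 N acts at 3.13 m along the ladder; its horizontal arm is 3.13·cos51.6° = 1.944 m → τ = 646.6 N·m clockwise.
Window cleaner: 55.3×9.81 = 542.5 N at 4.45 m → arm 2.764 m → τ = 1499 N·m clockwise.
Wall normal N acts horizontally at the top; its moment arm is the height L sinθ = 6.26·sin51.6° = 4.906 m, counterclockwise.
For rotational equilibrium, N × 4.906 = 2146, so N = 437 N.
ΣFx = 0: friction at the foot balances the wall's push, so f = N_wall = 437 N.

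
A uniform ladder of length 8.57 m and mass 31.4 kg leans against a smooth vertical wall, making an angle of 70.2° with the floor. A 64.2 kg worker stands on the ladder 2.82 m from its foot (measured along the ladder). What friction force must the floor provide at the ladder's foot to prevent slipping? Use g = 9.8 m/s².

f ≈ 130 N

About the foot of the ladder:
Ladder weight 31.4×9.8 = 307.7 N acts at 4.285 m along the ladder; its horizontal arm is 4.285·cos70.2° = 1.451 m → τ = 446.5 N·m clockwise.
Worker: 64.2×9.8 = 629.2 N at 2.82 m → arm 0.9552 m → τ = 601 N·m clockwise.
Wall normal N acts horizontally at the top; its moment arm is the height L sinθ = 8.57·sin70.2° = 8.063 m, counterclockwise.
Balancing moments: N × 8.063 = 1048, giving N = 130 N.
ΣFx = 0: friction at the foot balances the wall's push, so f = N_wall = 130 N.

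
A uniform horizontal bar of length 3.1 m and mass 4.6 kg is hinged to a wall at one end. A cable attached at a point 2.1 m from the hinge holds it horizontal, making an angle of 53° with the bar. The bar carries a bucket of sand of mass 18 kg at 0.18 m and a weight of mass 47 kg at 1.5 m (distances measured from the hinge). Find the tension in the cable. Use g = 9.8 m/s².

Choose the hinge as the axis so the unknown hinge reaction has zero arm there.
Beam weight: 4.6 × 9.8 = 45.08 N down at 1.55 m → arm 1.55 m, τ = 45.08 × 1.55 = 69.87 N·m clockwise.
Bucket of sand: 18 × 9.8 = 176.4 N down at 0.18 m → arm 0.18 m, τ = 176.4 × 0.18 = 31.75 N·m clockwise.
Weight: 47 × 9.8 = 460.6 N down at 1.5 m → arm 1.5 m, τ = 460.6 × 1.5 = 690.9 N·m clockwise.
Total clockwise load moment = 792.5 N·m.
The cable tension T acts at 2.1 m; only its component perpendicular to the bar, T sinθ, produces torque. sin 53° = 0.7986.
Στ = 0 ⇒ T × 2.1 × 0.7986 = 792.5 ⇒ T = 792.5 / 1.677 = 473 N.

T ≈ 473 N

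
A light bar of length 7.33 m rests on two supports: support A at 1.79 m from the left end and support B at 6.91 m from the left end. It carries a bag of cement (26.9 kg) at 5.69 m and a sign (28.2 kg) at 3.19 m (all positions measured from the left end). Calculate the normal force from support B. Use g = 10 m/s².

Taking torques about support A:
Bag of cement: 26.9 × 10 = 269 N down at 5.69 m → arm 3.9 m, τ = 269 × 3.9 = 1049 N·m clockwise.
Sign: 28.2 × 10 = 282 N down at 3.19 m → arm 1.4 m, τ = 282 × 1.4 = 394.8 N·m clockwise.
Net load moment about support A = 1444 N·m clockwise.
Reaction R at support B is upward at 6.91 m, arm 5.12 m → moment R × 5.12 counterclockwise.
Στ = 0 ⇒ R × 5.12 = 1444 ⇒ R = 282 N.

R_B ≈ 282 N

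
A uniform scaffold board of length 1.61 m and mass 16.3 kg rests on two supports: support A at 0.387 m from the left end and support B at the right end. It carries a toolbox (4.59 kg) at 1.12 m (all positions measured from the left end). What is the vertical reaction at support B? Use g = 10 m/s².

Choose support A as the axis so its reaction then has zero moment arm.
Beam weight: 16.3 × 10 = 163 N down at 0.805 m → arm 0.418 m, τ = 163 × 0.418 = 68.13 N·m clockwise.
Toolbox: 4.59 × 10 = 45.9 N down at 1.12 m → arm 0.733 m, τ = 45.9 × 0.733 = 33.64 N·m clockwise.
Net load moment about support A = 101.8 N·m clockwise.
Reaction R at support B is upward at 1.61 m, arm 1.223 m → moment R × 1.223 counterclockwise.
Balancing moments: R × 1.223 = 101.8, giving R = 83.2 N.

R_B ≈ 83.2 N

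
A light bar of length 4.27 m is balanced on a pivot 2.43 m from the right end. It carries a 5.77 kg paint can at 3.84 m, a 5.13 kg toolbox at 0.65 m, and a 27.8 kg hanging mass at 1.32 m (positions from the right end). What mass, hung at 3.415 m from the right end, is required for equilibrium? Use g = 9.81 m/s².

Sum moments about the pivot (at 2.43 m from the right end) (the support reaction has zero arm there).
Paint can: 5.77 × 9.81 = 56.6 N down at 3.84 m → arm 1.41 m, τ = 56.6 × 1.41 = 79.81 N·m counterclockwise.
Toolbox: 5.13 × 9.81 = 50.33 N down at 0.65 m → arm 1.78 m, τ = 50.33 × 1.78 = 89.59 N·m clockwise.
Hanging mass: 27.8 × 9.81 = 272.7 N down at 1.32 m → arm 1.11 m, τ = 272.7 × 1.11 = 302.7 N·m clockwise.
Net moment of known loads = 312.5 N·m clockwise.
An unknown mass m at 3.415 m has arm 0.985 m; its moment is m·g·0.985 counterclockwise.
Balancing moments: m × 9.81 × 0.985 = 312.5, giving m = 312.5 / (9.81 × 0.985) = 32.3 kg.

m ≈ 32.3 kg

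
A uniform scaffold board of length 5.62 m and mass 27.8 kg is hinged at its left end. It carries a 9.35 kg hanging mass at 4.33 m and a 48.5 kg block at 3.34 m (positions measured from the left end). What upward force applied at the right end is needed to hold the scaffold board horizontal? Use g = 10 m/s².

Taking torques about the left end:
Beam weight: 27.8 × 10 = 278 N down at 2.81 m → arm 2.81 m, τ = 278 × 2.81 = 781.2 N·m clockwise.
Hanging mass: 9.35 × 10 = 93.5 N down at 4.33 m → arm 4.33 m, τ = 93.5 × 4.33 = 404.9 N·m clockwise.
Block: 48.5 × 10 = 485 N down at 3.34 m → arm 3.34 m, τ = 485 × 3.34 = 1620 N·m clockwise.
Net moment of the loads = 2806 N·m clockwise.
The upward force F acts at the right end, arm 5.62 m, giving F × 5.62 counterclockwise.
For rotational equilibrium, F × 5.62 = 2806, so F = 2806 / 5.62 = 499 N.

F ≈ 499 N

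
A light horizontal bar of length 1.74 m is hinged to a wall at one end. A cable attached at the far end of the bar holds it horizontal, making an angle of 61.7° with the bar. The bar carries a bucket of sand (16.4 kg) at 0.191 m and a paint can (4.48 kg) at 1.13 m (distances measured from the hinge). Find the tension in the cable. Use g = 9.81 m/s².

T ≈ 52.5 N

Choose the hinge as the axis so the unknown hinge reaction has zero arm there.
Bucket of sand: 16.4 × 9.81 = 160.9 N down at 0.191 m → arm 0.191 m, τ = 160.9 × 0.191 = 30.73 N·m clockwise.
Paint can: 4.48 × 9.81 = 43.95 N down at 1.13 m → arm 1.13 m, τ = 43.95 × 1.13 = 49.66 N·m clockwise.
Total clockwise load moment = 80.39 N·m.
The cable tension T acts at 1.74 m; only its component perpendicular to the bar, T sinθ, produces torque. sin 61.7° = 0.8805.
Balancing moments: T × 1.74 × 0.8805 = 80.39, giving T = 80.39 / 1.532 = 52.5 N.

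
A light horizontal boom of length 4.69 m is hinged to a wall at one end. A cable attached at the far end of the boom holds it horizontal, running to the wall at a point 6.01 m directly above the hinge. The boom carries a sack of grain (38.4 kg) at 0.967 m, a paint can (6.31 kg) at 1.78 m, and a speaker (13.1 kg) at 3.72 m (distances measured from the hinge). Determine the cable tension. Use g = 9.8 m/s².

T ≈ 257 N

About the hinge:
Sack of grain: 38.4 × 9.8 = 376.3 N down at 0.967 m → arm 0.967 m, τ = 376.3 × 0.967 = 363.9 N·m clockwise.
Paint can: 6.31 × 9.8 = 61.84 N down at 1.78 m → arm 1.78 m, τ = 61.84 × 1.78 = 110.1 N·m clockwise.
Speaker: 13.1 × 9.8 = 128.4 N down at 3.72 m → arm 3.72 m, τ = 128.4 × 3.72 = 477.6 N·m clockwise.
Total clockwise load moment = 951.6 N·m.
The cable tension T acts at 4.69 m; only its component perpendicular to the boom, T sinθ, produces torque. sinθ = h/√(h²+d²) = 6.01/√(6.01²+4.69²) = 0.7884.
Setting net torque to zero: T × 4.69 × 0.7884 = 951.6 → T = 951.6 / 3.698 = 257 N.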